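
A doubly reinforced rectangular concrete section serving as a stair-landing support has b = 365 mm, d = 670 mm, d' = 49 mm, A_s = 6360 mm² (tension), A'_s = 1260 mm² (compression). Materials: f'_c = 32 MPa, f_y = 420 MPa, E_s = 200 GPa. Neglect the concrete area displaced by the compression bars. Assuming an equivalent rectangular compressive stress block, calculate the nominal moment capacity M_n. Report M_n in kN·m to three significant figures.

M_n ≈ 1530 kN·m

Assume both tension and compression steel yield.
Net tension couple steel: A_s − A'_s = 5100 mm².
a = (A_s − A'_s) f_y / (0.85 f'_c b) = 2142000/(0.85 × 32 × 365) = 215.75 mm.
c = a/β₁ = 215.75/0.821 = 262.79 mm; ε'_s = 0.003(c − d')/c = 0.0024 ≥ f_y/E_s = 0.0021, so compression steel does yield.
M_n = (A_s − A'_s) f_y (d − a/2) + A'_s f_y (d − d') = [2142000 × (670 − 107.875) + 529200 × (670 − 49)] × 10⁻⁶ = 1204.07 + 328.63 = 1532.70 kN·m.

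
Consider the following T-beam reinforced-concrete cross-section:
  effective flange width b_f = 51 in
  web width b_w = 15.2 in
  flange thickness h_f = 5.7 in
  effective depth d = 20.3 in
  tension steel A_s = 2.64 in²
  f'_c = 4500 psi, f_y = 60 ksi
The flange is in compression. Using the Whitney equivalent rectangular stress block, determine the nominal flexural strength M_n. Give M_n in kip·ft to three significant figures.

Tension: T = A_s f_y = 2.64 × 60 = 158.4 kips.
Try a within the flange: a = T/(0.85 f'_c b_f) = 158.4/(0.85 × 4.5 × 51) = 0.812 in.
Since a = 0.812 ≤ h_f = 5.7 in, the stress block lies entirely in the flange; analyse as a rectangular beam of width b_f.
M_n = T(d − a/2) = 158.4 × (20.3 − 0.406) = 3151.2 kip·in.
M_n = 3151.2/12 = 262.60 kip·ft.

M_n ≈ 263 kip·ft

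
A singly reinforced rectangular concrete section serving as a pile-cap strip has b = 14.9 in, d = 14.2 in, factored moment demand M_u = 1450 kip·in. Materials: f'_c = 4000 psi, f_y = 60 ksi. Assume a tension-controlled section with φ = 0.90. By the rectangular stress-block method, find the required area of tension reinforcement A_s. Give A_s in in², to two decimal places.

A_s ≈ 2.07 in²

M_n = M_u/φ = 1450/0.90 = 1611.11 kip·in.
From M_n = 0.85 f'_c a b (d − a/2):
a = d − √(d² − 2M_n/(0.85 f'_c b)) = 14.2 − √(14.2² − 2 × 1611.11/(0.85 × 4 × 14.9)) = 2.451 in.
A_s = 0.85 f'_c a b / f_y = 0.85 × 4 × 2.451 × 14.9 / 60 = 2.069 in².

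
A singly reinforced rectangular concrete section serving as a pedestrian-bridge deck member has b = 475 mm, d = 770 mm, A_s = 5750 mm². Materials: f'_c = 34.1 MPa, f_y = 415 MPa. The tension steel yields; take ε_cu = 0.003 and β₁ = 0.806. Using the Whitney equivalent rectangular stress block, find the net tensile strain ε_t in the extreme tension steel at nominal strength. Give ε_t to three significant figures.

ε_t ≈ 0.00774

a = A_s f_y/(0.85 f'_c b) = 173.32 mm.
β₁ = 0.806, so c = a/β₁ = 173.32/0.806 = 215.04 mm.
From the linear strain diagram with ε_cu = 0.003: ε_t = 0.003 (d − c)/c = 0.003 × (770 − 215.04)/215.04 = 0.00774.
Since ε_t ≥ 0.005, the section is tension-controlled.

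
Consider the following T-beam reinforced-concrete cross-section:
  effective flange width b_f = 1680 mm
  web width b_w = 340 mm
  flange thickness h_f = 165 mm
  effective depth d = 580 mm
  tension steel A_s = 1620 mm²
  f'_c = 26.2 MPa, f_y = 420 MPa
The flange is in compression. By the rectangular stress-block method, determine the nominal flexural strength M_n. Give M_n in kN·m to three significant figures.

M_n ≈ 388 kN·m

Tension: T = A_s f_y = 1620 × 420 = 680400 N.
Try a within the flange: a = T/(0.85 f'_c b_f) = 680400/(0.85 × 26.2 × 1680) = 18.19 mm.
Since a = 18.19 ≤ h_f = 165 mm, the stress block lies entirely in the flange; analyse as a rectangular beam of width b_f.
M_n = T(d − a/2) = 680400 × (580 − 9.095) = 388.44 × 10⁶ N·mm.
M_n = 388.44 kN·m.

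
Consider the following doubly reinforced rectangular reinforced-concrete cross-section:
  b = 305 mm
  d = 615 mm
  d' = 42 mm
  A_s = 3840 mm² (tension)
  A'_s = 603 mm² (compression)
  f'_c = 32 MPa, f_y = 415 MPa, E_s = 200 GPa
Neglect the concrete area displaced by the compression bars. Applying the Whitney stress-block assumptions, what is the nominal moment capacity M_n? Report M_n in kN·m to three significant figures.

Assume both tension and compression steel yield.
Net tension couple steel: A_s − A'_s = 3237 mm².
a = (A_s − A'_s) f_y / (0.85 f'_c b) = 1343355/(0.85 × 32 × 305) = 161.93 mm.
c = a/β₁ = 161.93/0.821 = 197.24 mm; ε'_s = 0.003(c − d')/c = 0.0024 ≥ f_y/E_s = 0.0021, so compression steel does yield.
M_n = (A_s − A'_s) f_y (d − a/2) + A'_s f_y (d − d') = [1343355 × (615 − 80.965) + 250245 × (615 − 42)] × 10⁻⁶ = 717.40 + 143.39 = 860.79 kN·m.

M_n ≈ 861 kN·m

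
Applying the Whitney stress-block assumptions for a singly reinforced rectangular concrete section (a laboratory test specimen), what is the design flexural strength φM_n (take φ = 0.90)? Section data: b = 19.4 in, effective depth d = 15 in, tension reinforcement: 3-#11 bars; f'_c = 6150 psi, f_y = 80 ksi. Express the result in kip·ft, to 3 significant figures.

A_s = 3 × 1.56 = 4.68 in².
T = A_s f_y = 4.68 × 80 = 374.4 kips.
a = T/(0.85 f'_c b) = 374.4/(0.85 × 6.15 × 19.4) = 3.692 in.
M_n = T(d − a/2) = 374.4 × (15 − 1.846) = 4924.9 kip·in = 4924.9/12 = 410.41 kip·ft.
φM_n = 0.90 × 410.41 = 369.37 kip·ft.

φM_n ≈ 369 kip·ft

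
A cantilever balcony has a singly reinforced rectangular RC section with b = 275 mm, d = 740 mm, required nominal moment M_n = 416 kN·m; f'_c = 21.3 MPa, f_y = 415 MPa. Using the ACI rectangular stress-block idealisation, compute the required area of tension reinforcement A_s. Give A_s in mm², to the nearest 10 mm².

With M_n = 0.85 f'_c a b (d − a/2), solve the quadratic for a:
a = d − √(d² − 2M_n/(0.85 f'_c b)) = 740 − √(740² − 2 × 416×10⁶/(0.85 × 21.3 × 275)) = 123.16 mm.
A_s = 0.85 f'_c a b / f_y = 0.85 × 21.3 × 123.16 × 275 / 415 = 1477.6 mm².

A_s ≈ 1480 mm²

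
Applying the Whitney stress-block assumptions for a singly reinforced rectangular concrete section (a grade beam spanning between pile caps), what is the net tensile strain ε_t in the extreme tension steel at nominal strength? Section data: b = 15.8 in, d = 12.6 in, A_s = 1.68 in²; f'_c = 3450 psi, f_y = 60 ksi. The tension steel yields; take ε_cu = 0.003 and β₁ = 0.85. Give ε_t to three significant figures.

ε_t ≈ 0.0118

a = A_s f_y/(0.85 f'_c b) = 2.176 in.
β₁ = 0.85, so c = a/β₁ = 2.176/0.85 = 2.560 in.
From the linear strain diagram with ε_cu = 0.003: ε_t = 0.003 (d − c)/c = 0.003 × (12.6 − 2.560)/2.560 = 0.0118.
Since ε_t ≥ 0.005, the section is tension-controlled.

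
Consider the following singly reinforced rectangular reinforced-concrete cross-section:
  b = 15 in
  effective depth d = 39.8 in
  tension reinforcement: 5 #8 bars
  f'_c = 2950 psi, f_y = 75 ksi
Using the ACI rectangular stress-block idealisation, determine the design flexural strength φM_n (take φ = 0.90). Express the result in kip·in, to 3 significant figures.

A_s = 5 × 0.79 = 3.95 in².
T = A_s f_y = 3.95 × 75 = 296.25 kips.
a = T/(0.85 f'_c b) = 296.25/(0.85 × 2.95 × 15) = 7.876 in.
M_n = T(d − a/2) = 296.25 × (39.8 − 3.938) = 10624.1 kip·in.
φM_n = 0.90 × 10624.1 = 9561.7 kip·in.

φM_n ≈ 9560 kip·in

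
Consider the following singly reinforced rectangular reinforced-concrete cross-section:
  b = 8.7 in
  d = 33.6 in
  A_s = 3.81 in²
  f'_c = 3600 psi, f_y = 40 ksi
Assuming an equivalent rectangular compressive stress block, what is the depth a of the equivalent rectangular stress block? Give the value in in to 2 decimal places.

T = A_s f_y = 3.81 × 40 = 152.4 kips.
a = T/(0.85 f'_c b) = 152.4/(0.85 × 3.6 × 8.7) = 5.72 in.

a ≈ 5.72 in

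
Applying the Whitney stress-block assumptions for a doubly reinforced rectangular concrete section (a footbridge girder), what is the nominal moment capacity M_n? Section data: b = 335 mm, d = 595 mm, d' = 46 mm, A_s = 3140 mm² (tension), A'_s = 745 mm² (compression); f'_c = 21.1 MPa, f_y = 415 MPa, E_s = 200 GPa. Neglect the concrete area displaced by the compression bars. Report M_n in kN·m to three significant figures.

Assume both tension and compression steel yield.
Net tension couple steel: A_s − A'_s = 2395 mm².
a = (A_s − A'_s) f_y / (0.85 f'_c b) = 993925/(0.85 × 21.1 × 335) = 165.43 mm.
c = a/β₁ = 165.43/0.85 = 194.62 mm; ε'_s = 0.003(c − d')/c = 0.0023 ≥ f_y/E_s = 0.0021, so compression steel does yield.
M_n = (A_s − A'_s) f_y (d − a/2) + A'_s f_y (d − d') = [993925 × (595 − 82.715) + 309175 × (595 − 46)] × 10⁻⁶ = 509.17 + 169.74 = 678.91 kN·m.

M_n ≈ 679 kN·m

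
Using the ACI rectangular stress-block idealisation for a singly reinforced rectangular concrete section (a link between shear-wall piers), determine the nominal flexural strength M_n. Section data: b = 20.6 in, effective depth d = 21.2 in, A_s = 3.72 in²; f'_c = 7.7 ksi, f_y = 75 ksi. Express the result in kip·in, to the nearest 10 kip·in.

T = A_s f_y = 3.72 × 75 = 279 kips.
a = T/(0.85 f'_c b) = 279/(0.85 × 7.7 × 20.6) = 2.069 in.
M_n = T(d − a/2) = 279 × (21.2 − 1.0345) = 5626.2 kip·in.

M_n ≈ 5630 kip·in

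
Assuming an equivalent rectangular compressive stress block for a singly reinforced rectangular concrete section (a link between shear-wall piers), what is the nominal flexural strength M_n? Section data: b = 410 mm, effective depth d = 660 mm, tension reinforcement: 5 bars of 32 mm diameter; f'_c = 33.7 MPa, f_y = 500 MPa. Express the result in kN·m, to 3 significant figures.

A_s = 5 × 804 = 4020 mm².
T = A_s f_y = 4020 × 500 = 2010000 N = 2010 kN.
From C = T: a = T/(0.85 f'_c b) = 2010000/(0.85 × 33.7 × 410) = 171.14 mm.
M_n = T(d − a/2) = 2010 kN × (660 − 85.57) mm = 1154.60 kN·m.

M_n ≈ 1150 kN·m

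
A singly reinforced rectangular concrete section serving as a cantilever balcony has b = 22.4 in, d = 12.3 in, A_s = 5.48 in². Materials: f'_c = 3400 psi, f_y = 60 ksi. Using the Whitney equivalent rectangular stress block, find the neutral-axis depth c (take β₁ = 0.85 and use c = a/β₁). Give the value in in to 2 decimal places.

T = A_s f_y = 5.48 × 60 = 328.8 kips.
a = T/(0.85 f'_c b) = 328.8/(0.85 × 3.4 × 22.4) = 5.0791 in.
With β₁ = 0.85, c = a/β₁ = 5.0791/0.85 = 5.98 in.

c ≈ 5.98 in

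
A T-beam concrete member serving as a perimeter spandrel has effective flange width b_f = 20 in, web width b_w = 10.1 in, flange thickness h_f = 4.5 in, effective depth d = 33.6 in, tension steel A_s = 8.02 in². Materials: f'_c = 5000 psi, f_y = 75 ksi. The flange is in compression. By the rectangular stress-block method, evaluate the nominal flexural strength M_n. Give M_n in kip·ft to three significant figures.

Tension: T = A_s f_y = 8.02 × 75 = 601.5 kips.
Try a within the flange: a = T/(0.85 f'_c b_f) = 601.5/(0.85 × 5 × 20) = 7.076 in.
a = 7.076 > h_f = 4.5 in: the block extends into the web. Split into flange-overhang and web parts.
C_f = 0.85 f'_c (b_f − b_w) h_f = 0.85 × 5 × (20 − 10.1) × 4.5 = 189.3 kips.
Remaining web compression depth: a_w = (T − C_f)/(0.85 f'_c b_w) = (601.5 − 189.3)/(0.85 × 5 × 10.1) = 9.603 in.
M_n = C_f(d − h_f/2) + (T − C_f)(d − a_w/2) = 189.3 × (33.6 − 2.25) + 412.2 × (33.6 − 4.8015) = 5934.6 + 11870.7 = 17805.3 kip·in.
M_n = 17805.3/12 = 1483.78 kip·ft.

M_n ≈ 1480 kip·ft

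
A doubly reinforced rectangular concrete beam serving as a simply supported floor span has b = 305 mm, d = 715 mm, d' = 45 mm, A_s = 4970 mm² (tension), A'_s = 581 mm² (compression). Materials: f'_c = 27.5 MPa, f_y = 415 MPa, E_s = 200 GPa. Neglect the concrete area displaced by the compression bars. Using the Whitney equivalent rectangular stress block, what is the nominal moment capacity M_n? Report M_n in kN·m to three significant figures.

M_n ≈ 1230 kN·m

Assume both tension and compression steel yield.
Net tension couple steel: A_s − A'_s = 4389 mm².
a = (A_s − A'_s) f_y / (0.85 f'_c b) = 1821435/(0.85 × 27.5 × 305) = 255.48 mm.
c = a/β₁ = 255.48/0.85 = 300.56 mm; ε'_s = 0.003(c − d')/c = 0.0026 ≥ f_y/E_s = 0.0021, so compression steel does yield.
M_n = (A_s − A'_s) f_y (d − a/2) + A'_s f_y (d − d') = [1821435 × (715 − 127.74) + 241115 × (715 − 45)] × 10⁻⁶ = 1069.66 + 161.55 = 1231.21 kN·m.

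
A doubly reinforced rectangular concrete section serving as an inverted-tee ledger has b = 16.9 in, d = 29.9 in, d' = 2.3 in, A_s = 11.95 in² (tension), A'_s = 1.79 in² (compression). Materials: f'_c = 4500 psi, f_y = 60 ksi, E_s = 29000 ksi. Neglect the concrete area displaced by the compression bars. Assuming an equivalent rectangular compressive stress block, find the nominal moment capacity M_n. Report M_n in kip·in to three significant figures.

Assume both steels yield.
a = (A_s − A'_s) f_y/(0.85 f'_c b) = (11.95 − 1.79) × 60/(0.85 × 4.5 × 16.9) = 9.430 in.
c = a/β₁ = 9.430/0.825 = 11.430 in; ε'_s = 0.003(c − d')/c = 0.0024 ≥ ε_y = 0.0021, so the compression steel yields.
M_n = (A_s − A'_s) f_y (d − a/2) + A'_s f_y (d − d') = 609.6 × (29.9 − 4.715) + 107.4 × (29.9 − 2.3) = 15352.8 + 2964.2 = 18317.0 kip·in.

M_n ≈ 18300 kip·in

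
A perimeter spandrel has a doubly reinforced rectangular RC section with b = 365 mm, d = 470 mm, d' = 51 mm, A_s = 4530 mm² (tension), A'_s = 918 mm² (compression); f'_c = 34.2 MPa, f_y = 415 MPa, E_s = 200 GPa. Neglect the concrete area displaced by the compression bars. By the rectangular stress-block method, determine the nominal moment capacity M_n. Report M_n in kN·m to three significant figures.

M_n ≈ 758 kN·m

Assume both tension and compression steel yield.
Net tension couple steel: A_s − A'_s = 3612 mm².
a = (A_s − A'_s) f_y / (0.85 f'_c b) = 1498980/(0.85 × 34.2 × 365) = 141.27 mm.
c = a/β₁ = 141.27/0.806 = 175.27 mm; ε'_s = 0.003(c − d')/c = 0.0021 ≥ f_y/E_s = 0.0021, so compression steel does yield.
M_n = (A_s − A'_s) f_y (d − a/2) + A'_s f_y (d − d') = [1498980 × (470 − 70.635) + 380970 × (470 − 51)] × 10⁻⁶ = 598.64 + 159.63 = 758.27 kN·m.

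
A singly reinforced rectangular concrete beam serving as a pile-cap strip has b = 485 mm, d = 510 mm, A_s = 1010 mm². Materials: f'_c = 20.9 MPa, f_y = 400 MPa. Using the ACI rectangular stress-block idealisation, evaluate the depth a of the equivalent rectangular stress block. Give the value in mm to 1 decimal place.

a ≈ 46.9 mm

T = A_s f_y = 1010 × 400 = 404000 N = 404 kN.
Setting C = 0.85 f'_c a b equal to T: a = 404000/(0.85 × 20.9 × 485) = 46.9 mm.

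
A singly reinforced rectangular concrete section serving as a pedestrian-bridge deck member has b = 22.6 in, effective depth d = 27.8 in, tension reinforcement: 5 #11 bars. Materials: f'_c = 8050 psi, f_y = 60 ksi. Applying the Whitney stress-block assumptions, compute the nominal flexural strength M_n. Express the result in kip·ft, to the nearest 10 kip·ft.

A_s = 5 × 1.56 = 7.8 in².
T = A_s f_y = 7.8 × 60 = 468 kips.
a = T/(0.85 f'_c b) = 468/(0.85 × 8.05 × 22.6) = 3.026 in.
M_n = T(d − a/2) = 468 × (27.8 − 1.513) = 12302.3 kip·in = 12302.3/12 = 1025.19 kip·ft.

M_n ≈ 1030 kip·ft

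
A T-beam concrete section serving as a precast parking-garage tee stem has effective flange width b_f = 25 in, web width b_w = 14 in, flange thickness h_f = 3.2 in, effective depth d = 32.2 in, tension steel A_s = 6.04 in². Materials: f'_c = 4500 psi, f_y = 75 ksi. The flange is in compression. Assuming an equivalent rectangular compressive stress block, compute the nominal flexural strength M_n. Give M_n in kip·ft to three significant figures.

Tension: T = A_s f_y = 6.04 × 75 = 453 kips.
Try a within the flange: a = T/(0.85 f'_c b_f) = 453/(0.85 × 4.5 × 25) = 4.737 in.
a = 4.737 > h_f = 3.2 in: the block extends into the web. Split into flange-overhang and web parts.
C_f = 0.85 f'_c (b_f − b_w) h_f = 0.85 × 4.5 × (25 − 14) × 3.2 = 134.6 kips.
Remaining web compression depth: a_w = (T − C_f)/(0.85 f'_c b_w) = (453 − 134.6)/(0.85 × 4.5 × 14) = 5.946 in.
M_n = C_f(d − h_f/2) + (T − C_f)(d − a_w/2) = 134.6 × (32.2 − 1.6) + 318.4 × (32.2 − 2.973) = 4118.8 + 9305.9 = 13424.7 kip·in.
M_n = 13424.7/12 = 1118.73 kip·ft.

M_n ≈ 1120 kip·ft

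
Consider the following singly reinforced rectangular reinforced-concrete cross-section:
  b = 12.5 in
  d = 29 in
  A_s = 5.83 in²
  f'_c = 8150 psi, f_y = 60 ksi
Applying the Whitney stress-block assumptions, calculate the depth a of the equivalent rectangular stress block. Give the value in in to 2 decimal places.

T = A_s f_y = 5.83 × 60 = 349.8 kips.
a = T/(0.85 f'_c b) = 349.8/(0.85 × 8.15 × 12.5) = 4.04 in.

a ≈ 4.04 in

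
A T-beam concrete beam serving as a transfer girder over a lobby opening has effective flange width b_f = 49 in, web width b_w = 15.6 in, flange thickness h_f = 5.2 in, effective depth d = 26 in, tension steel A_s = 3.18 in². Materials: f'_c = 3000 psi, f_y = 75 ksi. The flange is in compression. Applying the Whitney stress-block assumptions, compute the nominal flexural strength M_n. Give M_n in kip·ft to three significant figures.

Tension: T = A_s f_y = 3.18 × 75 = 238.5 kips.
Try a within the flange: a = T/(0.85 f'_c b_f) = 238.5/(0.85 × 3 × 49) = 1.909 in.
Since a = 1.909 ≤ h_f = 5.2 in, the stress block lies entirely in the flange; analyse as a rectangular beam of width b_f.
M_n = T(d − a/2) = 238.5 × (26 − 0.9545) = 5973.4 kip·in.
M_n = 5973.4/12 = 497.78 kip·ft.

M_n ≈ 498 kip·ft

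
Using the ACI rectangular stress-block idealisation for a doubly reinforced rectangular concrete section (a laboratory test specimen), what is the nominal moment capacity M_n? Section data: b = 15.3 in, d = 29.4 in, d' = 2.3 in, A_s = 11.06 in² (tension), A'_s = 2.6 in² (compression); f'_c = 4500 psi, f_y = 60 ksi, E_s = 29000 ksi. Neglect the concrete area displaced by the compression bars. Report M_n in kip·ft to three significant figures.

M_n ≈ 1410 kip·ft

Assume both steels yield.
a = (A_s − A'_s) f_y/(0.85 f'_c b) = (11.06 − 2.6) × 60/(0.85 × 4.5 × 15.3) = 8.674 in.
c = a/β₁ = 8.674/0.825 = 10.514 in; ε'_s = 0.003(c − d')/c = 0.0023 ≥ ε_y = 0.0021, so the compression steel yields.
M_n = (A_s − A'_s) f_y (d − a/2) + A'_s f_y (d − d') = 507.6 × (29.4 − 4.337) + 156 × (29.4 − 2.3) = 12722.0 + 4227.6 = 16949.6 kip·in = 16949.6/12 = 1412.47 kip·ft.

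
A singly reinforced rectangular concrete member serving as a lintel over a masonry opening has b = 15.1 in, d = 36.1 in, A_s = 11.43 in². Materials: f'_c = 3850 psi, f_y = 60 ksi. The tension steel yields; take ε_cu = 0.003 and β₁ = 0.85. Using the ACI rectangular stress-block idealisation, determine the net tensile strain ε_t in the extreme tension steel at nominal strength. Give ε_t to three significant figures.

ε_t ≈ 0.00363

a = A_s f_y/(0.85 f'_c b) = 13.878 in.
β₁ = 0.85, so c = a/β₁ = 13.878/0.85 = 16.327 in.
From the linear strain diagram with ε_cu = 0.003: ε_t = 0.003 (d − c)/c = 0.003 × (36.1 − 16.327)/16.327 = 0.00363.
ε_t < 0.004 — the section is over-reinforced for flexure under ACI limits.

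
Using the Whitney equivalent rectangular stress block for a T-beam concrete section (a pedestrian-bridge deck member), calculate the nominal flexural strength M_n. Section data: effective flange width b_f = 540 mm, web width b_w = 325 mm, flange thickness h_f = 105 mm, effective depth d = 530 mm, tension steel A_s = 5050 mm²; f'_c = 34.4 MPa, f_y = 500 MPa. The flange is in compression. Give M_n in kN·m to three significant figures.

Tension: T = A_s f_y = 5050 × 500 = 2525000 N.
Try a within the flange: a = T/(0.85 f'_c b_f) = 2525000/(0.85 × 34.4 × 540) = 159.92 mm.
a = 159.92 > h_f = 105 mm: the block extends into the web. Split into flange-overhang and web parts.
C_f = 0.85 f'_c (b_f − b_w) h_f = 0.85 × 34.4 × (540 − 325) × 105 = 660093 N.
Remaining web compression depth: a_w = (T − C_f)/(0.85 f'_c b_w) = (2525000 − 660093)/(0.85 × 34.4 × 325) = 196.24 mm.
M_n = C_f(d − h_f/2) + (T − C_f)(d − a_w/2) = 660093 × (530 − 52.5) + 1864907 × (530 − 98.12) = 315.19 + 805.42 = 1120.61 × 10⁶ N·mm.
M_n = 1120.61 kN·m.

M_n ≈ 1120 kN·m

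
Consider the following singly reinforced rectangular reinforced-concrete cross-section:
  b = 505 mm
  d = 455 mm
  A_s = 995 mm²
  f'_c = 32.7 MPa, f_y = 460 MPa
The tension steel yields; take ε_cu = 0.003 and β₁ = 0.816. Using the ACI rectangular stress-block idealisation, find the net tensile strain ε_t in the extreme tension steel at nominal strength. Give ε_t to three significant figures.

ε_t ≈ 0.0312

a = A_s f_y/(0.85 f'_c b) = 32.61 mm.
β₁ = 0.816, so c = a/β₁ = 32.61/0.816 = 39.96 mm.
From the linear strain diagram with ε_cu = 0.003: ε_t = 0.003 (d − c)/c = 0.003 × (455 − 39.96)/39.96 = 0.0312.
Since ε_t ≥ 0.005, the section is tension-controlled.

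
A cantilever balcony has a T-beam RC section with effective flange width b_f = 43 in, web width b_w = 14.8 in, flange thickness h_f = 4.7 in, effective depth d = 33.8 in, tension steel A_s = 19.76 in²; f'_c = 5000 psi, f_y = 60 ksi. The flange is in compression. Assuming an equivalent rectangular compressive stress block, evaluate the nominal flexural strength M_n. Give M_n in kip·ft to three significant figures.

M_n ≈ 2970 kip·ft

Tension: T = A_s f_y = 19.76 × 60 = 1185.6 kips.
Try a within the flange: a = T/(0.85 f'_c b_f) = 1185.6/(0.85 × 5 × 43) = 6.488 in.
a = 6.488 > h_f = 4.7 in: the block extends into the web. Split into flange-overhang and web parts.
C_f = 0.85 f'_c (b_f − b_w) h_f = 0.85 × 5 × (43 − 14.8) × 4.7 = 563.3 kips.
Remaining web compression depth: a_w = (T − C_f)/(0.85 f'_c b_w) = (1185.6 − 563.3)/(0.85 × 5 × 14.8) = 9.893 in.
M_n = C_f(d − h_f/2) + (T − C_f)(d − a_w/2) = 563.3 × (33.8 − 2.35) + 622.3 × (33.8 − 4.9465) = 17715.8 + 17955.5 = 35671.3 kip·in.
M_n = 35671.3/12 = 2972.61 kip·ft.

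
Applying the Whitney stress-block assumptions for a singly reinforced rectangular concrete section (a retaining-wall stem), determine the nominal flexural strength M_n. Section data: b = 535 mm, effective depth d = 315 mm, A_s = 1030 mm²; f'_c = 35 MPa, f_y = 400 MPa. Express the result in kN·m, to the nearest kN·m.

T = A_s f_y = 1030 × 400 = 412000 N = 412 kN.
From C = T: a = T/(0.85 f'_c b) = 412000/(0.85 × 35 × 535) = 25.89 mm.
M_n = T(d − a/2) = 412 kN × (315 − 12.945) mm = 124.45 kN·m.

M_n ≈ 124 kN·m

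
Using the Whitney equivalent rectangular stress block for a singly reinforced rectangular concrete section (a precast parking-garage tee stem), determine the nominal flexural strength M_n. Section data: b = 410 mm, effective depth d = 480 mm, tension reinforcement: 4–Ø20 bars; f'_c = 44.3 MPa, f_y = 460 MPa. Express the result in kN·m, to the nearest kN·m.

M_n ≈ 267 kN·m

A_s = 4 × 314 = 1256 mm².
T = A_s f_y = 1256 × 460 = 577760 N = 577.76 kN.
From C = T: a = T/(0.85 f'_c b) = 577760/(0.85 × 44.3 × 410) = 37.42 mm.
M_n = T(d − a/2) = 577.76 kN × (480 − 18.71) mm = 266.51 kN·m.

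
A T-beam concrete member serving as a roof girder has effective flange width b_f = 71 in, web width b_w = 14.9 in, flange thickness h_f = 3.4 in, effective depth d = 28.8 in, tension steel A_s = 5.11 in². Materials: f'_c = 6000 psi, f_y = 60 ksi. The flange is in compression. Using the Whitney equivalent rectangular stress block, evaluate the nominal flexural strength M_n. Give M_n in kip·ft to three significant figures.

Tension: T = A_s f_y = 5.11 × 60 = 306.6 kips.
Try a within the flange: a = T/(0.85 f'_c b_f) = 306.6/(0.85 × 6 × 71) = 0.847 in.
Since a = 0.847 ≤ h_f = 3.4 in, the stress block lies entirely in the flange; analyse as a rectangular beam of width b_f.
M_n = T(d − a/2) = 306.6 × (28.8 − 0.4235) = 8700.2 kip·in.
M_n = 8700.2/12 = 725.02 kip·ft.

M_n ≈ 725 kip·ft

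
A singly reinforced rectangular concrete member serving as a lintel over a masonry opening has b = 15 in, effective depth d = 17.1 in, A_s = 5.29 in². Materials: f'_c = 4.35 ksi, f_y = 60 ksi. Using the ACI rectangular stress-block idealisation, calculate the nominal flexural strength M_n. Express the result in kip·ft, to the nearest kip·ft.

T = A_s f_y = 5.29 × 60 = 317.4 kips.
a = T/(0.85 f'_c b) = 317.4/(0.85 × 4.35 × 15) = 5.723 in.
M_n = T(d − a/2) = 317.4 × (17.1 − 2.8615) = 4519.3 kip·in = 4519.3/12 = 376.61 kip·ft.

M_n ≈ 377 kip·ft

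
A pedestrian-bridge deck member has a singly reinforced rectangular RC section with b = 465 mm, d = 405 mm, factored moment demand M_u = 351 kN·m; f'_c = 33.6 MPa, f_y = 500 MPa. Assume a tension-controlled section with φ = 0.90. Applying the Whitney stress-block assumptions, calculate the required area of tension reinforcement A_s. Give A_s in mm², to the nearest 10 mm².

M_n = M_u/φ = 351/0.90 = 390 kN·m.
With M_n = 0.85 f'_c a b (d − a/2), solve the quadratic for a:
a = d − √(d² − 2M_n/(0.85 f'_c b)) = 405 − √(405² − 2 × 390×10⁶/(0.85 × 33.6 × 465)) = 80.51 mm.
A_s = 0.85 f'_c a b / f_y = 0.85 × 33.6 × 80.51 × 465 / 500 = 2138.4 mm².

A_s ≈ 2140 mm²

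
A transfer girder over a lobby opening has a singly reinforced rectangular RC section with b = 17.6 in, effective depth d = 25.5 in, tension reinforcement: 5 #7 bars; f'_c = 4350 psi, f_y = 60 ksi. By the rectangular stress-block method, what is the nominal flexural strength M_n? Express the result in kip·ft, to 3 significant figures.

M_n ≈ 362 kip·ft

A_s = 5 × 0.6 = 3 in².
T = A_s f_y = 3 × 60 = 180 kips.
a = T/(0.85 f'_c b) = 180/(0.85 × 4.35 × 17.6) = 2.766 in.
M_n = T(d − a/2) = 180 × (25.5 − 1.383) = 4341.1 kip·in = 4341.1/12 = 361.76 kip·ft.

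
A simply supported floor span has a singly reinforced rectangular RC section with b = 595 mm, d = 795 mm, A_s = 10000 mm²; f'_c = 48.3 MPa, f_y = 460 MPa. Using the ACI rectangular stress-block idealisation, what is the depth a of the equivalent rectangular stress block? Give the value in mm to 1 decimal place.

a ≈ 188.3 mm

T = A_s f_y = 10000 × 460 = 4600000 N = 4600 kN.
Setting C = 0.85 f'_c a b equal to T: a = 4600000/(0.85 × 48.3 × 595) = 188.3 mm.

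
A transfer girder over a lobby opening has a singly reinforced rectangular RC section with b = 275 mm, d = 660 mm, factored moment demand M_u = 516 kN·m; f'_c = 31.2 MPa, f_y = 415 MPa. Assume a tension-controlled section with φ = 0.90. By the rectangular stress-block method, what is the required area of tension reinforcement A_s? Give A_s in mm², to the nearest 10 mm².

M_n = M_u/φ = 516/0.90 = 573.333 kN·m.
With M_n = 0.85 f'_c a b (d − a/2), solve the quadratic for a:
a = d − √(d² − 2M_n/(0.85 f'_c b)) = 660 − √(660² − 2 × 573.333×10⁶/(0.85 × 31.2 × 275)) = 132.39 mm.
A_s = 0.85 f'_c a b / f_y = 0.85 × 31.2 × 132.39 × 275 / 415 = 2326.6 mm².

A_s ≈ 2330 mm²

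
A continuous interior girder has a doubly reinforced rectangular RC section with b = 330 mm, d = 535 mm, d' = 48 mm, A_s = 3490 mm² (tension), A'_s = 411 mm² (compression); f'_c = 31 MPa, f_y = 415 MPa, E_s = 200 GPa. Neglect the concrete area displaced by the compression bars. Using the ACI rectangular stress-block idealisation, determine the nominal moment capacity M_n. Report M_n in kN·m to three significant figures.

M_n ≈ 673 kN·m

Assume both tension and compression steel yield.
Net tension couple steel: A_s − A'_s = 3079 mm².
a = (A_s − A'_s) f_y / (0.85 f'_c b) = 1277785/(0.85 × 31 × 330) = 146.95 mm.
c = a/β₁ = 146.95/0.829 = 177.26 mm; ε'_s = 0.003(c − d')/c = 0.0022 ≥ f_y/E_s = 0.0021, so compression steel does yield.
M_n = (A_s − A'_s) f_y (d − a/2) + A'_s f_y (d − d') = [1277785 × (535 − 73.475) + 170565 × (535 − 48)] × 10⁻⁶ = 589.73 + 83.07 = 672.80 kN·m.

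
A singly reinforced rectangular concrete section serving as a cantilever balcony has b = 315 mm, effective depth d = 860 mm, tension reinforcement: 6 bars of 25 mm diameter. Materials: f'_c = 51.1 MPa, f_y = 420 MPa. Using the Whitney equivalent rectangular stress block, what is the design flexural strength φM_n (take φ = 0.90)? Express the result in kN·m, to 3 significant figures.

A_s = 6 × 491 = 2946 mm².
T = A_s f_y = 2946 × 420 = 1237320 N = 1237.32 kN.
From C = T: a = T/(0.85 f'_c b) = 1237320/(0.85 × 51.1 × 315) = 90.43 mm.
M_n = T(d − a/2) = 1237.32 kN × (860 − 45.215) mm = 1008.15 kN·m.
φM_n = 0.90 × 1008.15 = 907.34 kN·m.

φM_n ≈ 907 kN·m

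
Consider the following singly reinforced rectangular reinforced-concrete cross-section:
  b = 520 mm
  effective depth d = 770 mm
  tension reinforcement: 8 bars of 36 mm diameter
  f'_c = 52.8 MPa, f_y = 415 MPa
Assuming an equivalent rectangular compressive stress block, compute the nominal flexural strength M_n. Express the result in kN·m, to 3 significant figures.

A_s = 8 × 1018 = 8144 mm².
T = A_s f_y = 8144 × 415 = 3379760 N = 3379.76 kN.
From C = T: a = T/(0.85 f'_c b) = 3379760/(0.85 × 52.8 × 520) = 144.82 mm.
M_n = T(d − a/2) = 3379.76 kN × (770 − 72.41) mm = 2357.69 kN·m.

M_n ≈ 2360 kN·m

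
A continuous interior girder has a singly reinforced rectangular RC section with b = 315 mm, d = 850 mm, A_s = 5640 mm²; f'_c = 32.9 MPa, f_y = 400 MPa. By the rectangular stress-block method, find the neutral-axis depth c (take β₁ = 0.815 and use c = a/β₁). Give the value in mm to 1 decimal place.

T = A_s f_y = 5640 × 400 = 2256000 N = 2256 kN.
Setting C = 0.85 f'_c a b equal to T: a = 2256000/(0.85 × 32.9 × 315) = 256.102 mm.
With β₁ = 0.815, c = a/β₁ = 256.102/0.815 = 314.2 mm.

c ≈ 314.2 mm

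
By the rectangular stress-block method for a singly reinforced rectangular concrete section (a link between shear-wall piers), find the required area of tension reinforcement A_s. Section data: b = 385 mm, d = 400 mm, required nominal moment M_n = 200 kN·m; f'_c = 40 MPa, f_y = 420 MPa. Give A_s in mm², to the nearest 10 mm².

A_s ≈ 1250 mm²

With M_n = 0.85 f'_c a b (d − a/2), solve the quadratic for a:
a = d − √(d² − 2M_n/(0.85 f'_c b)) = 400 − √(400² − 2 × 200×10⁶/(0.85 × 40 × 385)) = 40.22 mm.
A_s = 0.85 f'_c a b / f_y = 0.85 × 40 × 40.22 × 385 / 420 = 1253.5 mm².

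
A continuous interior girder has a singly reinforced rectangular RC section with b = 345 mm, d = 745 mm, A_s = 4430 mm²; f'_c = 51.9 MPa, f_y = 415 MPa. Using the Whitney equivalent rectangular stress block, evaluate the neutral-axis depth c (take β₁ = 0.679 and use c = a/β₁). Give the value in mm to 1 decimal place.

T = A_s f_y = 4430 × 415 = 1838450 N = 1838.45 kN.
Setting C = 0.85 f'_c a b equal to T: a = 1838450/(0.85 × 51.9 × 345) = 120.794 mm.
With β₁ = 0.679, c = a/β₁ = 120.794/0.679 = 177.9 mm.

c ≈ 177.9 mm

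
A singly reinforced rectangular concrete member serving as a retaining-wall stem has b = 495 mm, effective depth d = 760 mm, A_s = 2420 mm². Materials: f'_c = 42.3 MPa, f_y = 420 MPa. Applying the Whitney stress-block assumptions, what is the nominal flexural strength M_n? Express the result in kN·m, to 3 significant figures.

T = A_s f_y = 2420 × 420 = 1016400 N = 1016.4 kN.
From C = T: a = T/(0.85 f'_c b) = 1016400/(0.85 × 42.3 × 495) = 57.11 mm.
M_n = T(d − a/2) = 1016.4 kN × (760 − 28.555) mm = 743.44 kN·m.

M_n ≈ 743 kN·m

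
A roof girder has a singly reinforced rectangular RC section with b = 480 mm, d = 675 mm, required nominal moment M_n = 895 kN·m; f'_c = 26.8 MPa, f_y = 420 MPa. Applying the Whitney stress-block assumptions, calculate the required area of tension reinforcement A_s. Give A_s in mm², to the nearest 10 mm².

A_s ≈ 3510 mm²

With M_n = 0.85 f'_c a b (d − a/2), solve the quadratic for a:
a = d − √(d² − 2M_n/(0.85 f'_c b)) = 675 − √(675² − 2 × 895×10⁶/(0.85 × 26.8 × 480)) = 134.70 mm.
A_s = 0.85 f'_c a b / f_y = 0.85 × 26.8 × 134.70 × 480 / 420 = 3506.8 mm².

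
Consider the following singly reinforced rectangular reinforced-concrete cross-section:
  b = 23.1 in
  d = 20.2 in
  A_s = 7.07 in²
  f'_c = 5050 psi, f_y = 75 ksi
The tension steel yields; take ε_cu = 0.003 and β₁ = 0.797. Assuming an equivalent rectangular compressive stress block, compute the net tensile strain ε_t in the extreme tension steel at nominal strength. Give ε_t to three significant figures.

a = A_s f_y/(0.85 f'_c b) = 5.348 in.
β₁ = 0.797, so c = a/β₁ = 5.348/0.797 = 6.710 in.
From the linear strain diagram with ε_cu = 0.003: ε_t = 0.003 (d − c)/c = 0.003 × (20.2 − 6.710)/6.710 = 0.00603.
Since ε_t ≥ 0.005, the section is tension-controlled.

ε_t ≈ 0.00603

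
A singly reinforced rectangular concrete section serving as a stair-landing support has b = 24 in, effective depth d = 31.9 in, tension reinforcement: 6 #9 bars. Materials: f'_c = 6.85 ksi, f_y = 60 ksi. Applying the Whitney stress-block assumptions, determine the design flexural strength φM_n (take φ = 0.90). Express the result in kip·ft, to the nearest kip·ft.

φM_n ≈ 827 kip·ft

A_s = 6 × 1 = 6 in².
T = A_s f_y = 6 × 60 = 360 kips.
a = T/(0.85 f'_c b) = 360/(0.85 × 6.85 × 24) = 2.576 in.
M_n = T(d − a/2) = 360 × (31.9 − 1.288) = 11020.3 kip·in = 11020.3/12 = 918.36 kip·ft.
φM_n = 0.90 × 918.36 = 826.52 kip·ft.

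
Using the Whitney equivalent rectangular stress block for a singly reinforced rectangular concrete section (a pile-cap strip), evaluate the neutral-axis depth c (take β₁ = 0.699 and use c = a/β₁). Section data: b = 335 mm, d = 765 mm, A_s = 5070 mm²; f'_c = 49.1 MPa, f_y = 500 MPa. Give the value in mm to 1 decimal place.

c ≈ 259.4 mm

T = A_s f_y = 5070 × 500 = 2535000 N = 2535 kN.
Setting C = 0.85 f'_c a b equal to T: a = 2535000/(0.85 × 49.1 × 335) = 181.315 mm.
With β₁ = 0.699, c = a/β₁ = 181.315/0.699 = 259.4 mm.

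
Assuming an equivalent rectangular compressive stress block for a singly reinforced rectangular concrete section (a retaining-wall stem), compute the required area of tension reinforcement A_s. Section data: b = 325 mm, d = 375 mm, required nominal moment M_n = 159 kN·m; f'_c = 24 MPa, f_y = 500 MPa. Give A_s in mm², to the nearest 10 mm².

With M_n = 0.85 f'_c a b (d − a/2), solve the quadratic for a:
a = d − √(d² − 2M_n/(0.85 f'_c b)) = 375 − √(375² − 2 × 159×10⁶/(0.85 × 24 × 325)) = 70.60 mm.
A_s = 0.85 f'_c a b / f_y = 0.85 × 24 × 70.60 × 325 / 500 = 936.2 mm².

A_s ≈ 940 mm²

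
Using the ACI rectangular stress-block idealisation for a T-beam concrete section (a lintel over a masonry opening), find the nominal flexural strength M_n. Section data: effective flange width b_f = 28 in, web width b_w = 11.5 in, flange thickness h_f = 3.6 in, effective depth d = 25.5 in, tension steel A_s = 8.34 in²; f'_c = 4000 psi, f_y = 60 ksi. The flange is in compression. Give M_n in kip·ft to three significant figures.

M_n ≈ 938 kip·ft

Tension: T = A_s f_y = 8.34 × 60 = 500.4 kips.
Try a within the flange: a = T/(0.85 f'_c b_f) = 500.4/(0.85 × 4 × 28) = 5.256 in.
a = 5.256 > h_f = 3.6 in: the block extends into the web. Split into flange-overhang and web parts.
C_f = 0.85 f'_c (b_f − b_w) h_f = 0.85 × 4 × (28 − 11.5) × 3.6 = 202.0 kips.
Remaining web compression depth: a_w = (T − C_f)/(0.85 f'_c b_w) = (500.4 − 202.0)/(0.85 × 4 × 11.5) = 7.632 in.
M_n = C_f(d − h_f/2) + (T − C_f)(d − a_w/2) = 202.0 × (25.5 − 1.8) + 298.4 × (25.5 − 3.816) = 4787.4 + 6470.5 = 11257.9 kip·in.
M_n = 11257.9/12 = 938.16 kip·ft.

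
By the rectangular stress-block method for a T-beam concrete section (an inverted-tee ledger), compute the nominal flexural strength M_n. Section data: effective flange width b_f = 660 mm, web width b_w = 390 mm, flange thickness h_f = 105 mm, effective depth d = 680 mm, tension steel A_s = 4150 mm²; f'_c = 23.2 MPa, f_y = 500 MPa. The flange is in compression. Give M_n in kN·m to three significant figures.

Tension: T = A_s f_y = 4150 × 500 = 2075000 N.
Try a within the flange: a = T/(0.85 f'_c b_f) = 2075000/(0.85 × 23.2 × 660) = 159.43 mm.
a = 159.43 > h_f = 105 mm: the block extends into the web. Split into flange-overhang and web parts.
C_f = 0.85 f'_c (b_f − b_w) h_f = 0.85 × 23.2 × (660 − 390) × 105 = 559062 N.
Remaining web compression depth: a_w = (T − C_f)/(0.85 f'_c b_w) = (2075000 − 559062)/(0.85 × 23.2 × 390) = 197.11 mm.
M_n = C_f(d − h_f/2) + (T − C_f)(d − a_w/2) = 559062 × (680 − 52.5) + 1515938 × (680 − 98.555) = 350.81 + 881.43 = 1232.24 × 10⁶ N·mm.
M_n = 1232.24 kN·m.

M_n ≈ 1230 kN·m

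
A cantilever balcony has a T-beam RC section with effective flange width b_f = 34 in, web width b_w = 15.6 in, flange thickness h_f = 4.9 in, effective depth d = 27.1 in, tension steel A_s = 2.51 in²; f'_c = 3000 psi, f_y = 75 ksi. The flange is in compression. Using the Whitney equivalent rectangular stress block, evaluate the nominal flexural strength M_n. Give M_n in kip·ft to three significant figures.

M_n ≈ 408 kip·ft

Tension: T = A_s f_y = 2.51 × 75 = 188.25 kips.
Try a within the flange: a = T/(0.85 f'_c b_f) = 188.25/(0.85 × 3 × 34) = 2.171 in.
Since a = 2.171 ≤ h_f = 4.9 in, the stress block lies entirely in the flange; analyse as a rectangular beam of width b_f.
M_n = T(d − a/2) = 188.25 × (27.1 − 1.0855) = 4897.2 kip·in.
M_n = 4897.2/12 = 408.10 kip·ft.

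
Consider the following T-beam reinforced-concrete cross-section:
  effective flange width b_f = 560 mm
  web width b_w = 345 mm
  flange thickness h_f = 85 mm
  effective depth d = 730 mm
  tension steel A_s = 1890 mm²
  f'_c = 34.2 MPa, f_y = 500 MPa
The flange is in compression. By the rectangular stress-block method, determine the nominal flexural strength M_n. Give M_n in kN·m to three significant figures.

M_n ≈ 662 kN·m

Tension: T = A_s f_y = 1890 × 500 = 945000 N.
Try a within the flange: a = T/(0.85 f'_c b_f) = 945000/(0.85 × 34.2 × 560) = 58.05 mm.
Since a = 58.05 ≤ h_f = 85 mm, the stress block lies entirely in the flange; analyse as a rectangular beam of width b_f.
M_n = T(d − a/2) = 945000 × (730 − 29.025) = 662.42 × 10⁶ N·mm.
M_n = 662.42 kN·m.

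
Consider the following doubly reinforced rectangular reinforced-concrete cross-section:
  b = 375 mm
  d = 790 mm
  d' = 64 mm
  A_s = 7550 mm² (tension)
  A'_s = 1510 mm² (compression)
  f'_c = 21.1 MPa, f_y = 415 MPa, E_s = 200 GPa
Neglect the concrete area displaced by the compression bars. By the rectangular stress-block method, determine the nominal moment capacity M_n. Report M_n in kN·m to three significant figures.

Assume both tension and compression steel yield.
Net tension couple steel: A_s − A'_s = 6040 mm².
a = (A_s − A'_s) f_y / (0.85 f'_c b) = 2506600/(0.85 × 21.1 × 375) = 372.69 mm.
c = a/β₁ = 372.69/0.85 = 438.46 mm; ε'_s = 0.003(c − d')/c = 0.0026 ≥ f_y/E_s = 0.0021, so compression steel does yield.
M_n = (A_s − A'_s) f_y (d − a/2) + A'_s f_y (d − d') = [2506600 × (790 − 186.345) + 626650 × (790 − 64)] × 10⁻⁶ = 1513.12 + 454.95 = 1968.07 kN·m.

M_n ≈ 1970 kN·m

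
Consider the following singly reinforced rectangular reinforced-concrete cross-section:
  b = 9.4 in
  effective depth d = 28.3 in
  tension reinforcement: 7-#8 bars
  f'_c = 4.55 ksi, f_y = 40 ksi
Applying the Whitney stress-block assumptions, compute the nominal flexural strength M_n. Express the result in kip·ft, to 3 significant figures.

M_n ≈ 466 kip·ft

A_s = 7 × 0.79 = 5.53 in².
T = A_s f_y = 5.53 × 40 = 221.2 kips.
a = T/(0.85 f'_c b) = 221.2/(0.85 × 4.55 × 9.4) = 6.085 in.
M_n = T(d − a/2) = 221.2 × (28.3 − 3.0425) = 5587.0 kip·in = 5587.0/12 = 465.58 kip·ft.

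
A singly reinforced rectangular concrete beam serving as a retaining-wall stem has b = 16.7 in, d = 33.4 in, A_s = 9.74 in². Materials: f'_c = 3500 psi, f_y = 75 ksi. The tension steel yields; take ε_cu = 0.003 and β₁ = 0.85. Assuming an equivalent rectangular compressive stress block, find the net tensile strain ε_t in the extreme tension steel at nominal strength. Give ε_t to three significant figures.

a = A_s f_y/(0.85 f'_c b) = 14.703 in.
β₁ = 0.85, so c = a/β₁ = 14.703/0.85 = 17.298 in.
From the linear strain diagram with ε_cu = 0.003: ε_t = 0.003 (d − c)/c = 0.003 × (33.4 − 17.298)/17.298 = 0.00279.
ε_t < 0.004 — the section is over-reinforced for flexure under ACI limits.

ε_t ≈ 0.00279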